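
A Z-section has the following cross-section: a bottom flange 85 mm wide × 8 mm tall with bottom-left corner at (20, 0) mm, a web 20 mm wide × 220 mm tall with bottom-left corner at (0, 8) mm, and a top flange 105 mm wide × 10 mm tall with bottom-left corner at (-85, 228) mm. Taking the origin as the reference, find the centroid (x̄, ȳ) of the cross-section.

x̄ = 8.54 mm, ȳ = 125.05 mm

bottom flange: A = 85 × 8 = 680.00, centroid at (62.50, 4.00).
web: A = 20 × 220 = 4400.00, centroid at (10.00, 118.00).
top flange: A = 105 × 10 = 1050.00, centroid at (-32.50, 233.00).
ΣA = 6130.00 mm²
ΣAx̄ = (680.00)(62.50) + (4400.00)(10.00) + (1050.00)(-32.50) = 52375.00 mm³
ΣAȳ = (680.00)(4.00) + (4400.00)(118.00) + (1050.00)(233.00) = 766570.00 mm³
x̄ = 52375.00 / 6130.00 = 8.54 mm
ȳ = 766570.00 / 6130.00 = 125.05 mm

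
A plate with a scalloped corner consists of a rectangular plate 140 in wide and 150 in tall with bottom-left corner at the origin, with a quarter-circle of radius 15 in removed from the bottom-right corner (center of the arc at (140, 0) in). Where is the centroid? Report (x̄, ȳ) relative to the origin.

x̄ = 69.46 in, ȳ = 75.58 in

plate: A = 140 × 150 = 21000.00, centroid at (70.00, 75.00).
removed quarter-circle: A = −¼π·15² = -176.71, centroid at (133.63, 6.37).
ΣA = 20823.29 in²
ΣAx̄ = (21000.00)(70.00) + (-176.71)(133.63) = 1446384.96 in³
ΣAȳ = (21000.00)(75.00) + (-176.71)(6.37) = 1573875.00 in³
x̄ = 1446384.96 / 20823.29 = 69.46 in
ȳ = 1573875.00 / 20823.29 = 75.58 in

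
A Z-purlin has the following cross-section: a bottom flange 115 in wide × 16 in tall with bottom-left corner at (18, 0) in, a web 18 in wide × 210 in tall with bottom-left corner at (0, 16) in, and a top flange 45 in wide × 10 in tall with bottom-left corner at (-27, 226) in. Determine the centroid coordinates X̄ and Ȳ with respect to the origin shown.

bottom flange: A = 115 × 16 = 1840.00, centroid at (75.50, 8.00).
web: A = 18 × 210 = 3780.00, centroid at (9.00, 121.00).
top flange: A = 45 × 10 = 450.00, centroid at (-4.50, 231.00).
ΣA = 6070.00 in², ΣAX̄ = 170915.00 in³, ΣAȲ = 576050.00 in³.
X̄ = 170915.00/6070.00 = 28.16 in; Ȳ = 576050.00/6070.00 = 94.90 in.

X̄ = 28.16 in, Ȳ = 94.90 in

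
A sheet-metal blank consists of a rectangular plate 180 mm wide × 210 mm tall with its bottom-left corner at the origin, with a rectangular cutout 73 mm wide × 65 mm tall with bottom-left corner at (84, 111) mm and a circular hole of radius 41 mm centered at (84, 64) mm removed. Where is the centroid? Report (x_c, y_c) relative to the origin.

Part | A | x̄ᵢ | ȳᵢ | A·x̄ᵢ | A·ȳᵢ
plate | 37800.00 | 90.00 | 105.00 | 3402000.00 | 3969000.00
hole 1 | -4745.00 | 120.50 | 143.50 | -571772.50 | -680907.50
hole 2 | -5281.02 | 84.00 | 64.00 | -443605.45 | -337985.10
Σ | 27773.98 |  |  | 2386622.05 | 2950107.40
x_c = 2386622.05 / 27773.98 = 85.93 mm
y_c = 2950107.40 / 27773.98 = 106.22 mm

x_c = 85.93 mm, y_c = 106.22 mm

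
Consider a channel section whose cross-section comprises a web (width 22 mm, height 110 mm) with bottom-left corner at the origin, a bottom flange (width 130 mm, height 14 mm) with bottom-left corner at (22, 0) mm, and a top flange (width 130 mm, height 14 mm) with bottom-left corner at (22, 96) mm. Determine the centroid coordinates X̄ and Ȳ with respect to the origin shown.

X̄ = 56.65 mm, Ȳ = 55.00 mm

Part | A | x̄ᵢ | ȳᵢ | A·x̄ᵢ | A·ȳᵢ
web | 2420.00 | 11.00 | 55.00 | 26620.00 | 133100.00
bottom flange | 1820.00 | 87.00 | 7.00 | 158340.00 | 12740.00
top flange | 1820.00 | 87.00 | 103.00 | 158340.00 | 187460.00
Σ | 6060.00 |  |  | 343300.00 | 333300.00
X̄ = 343300.00 / 6060.00 = 56.65 mm
Ȳ = 333300.00 / 6060.00 = 55.00 mm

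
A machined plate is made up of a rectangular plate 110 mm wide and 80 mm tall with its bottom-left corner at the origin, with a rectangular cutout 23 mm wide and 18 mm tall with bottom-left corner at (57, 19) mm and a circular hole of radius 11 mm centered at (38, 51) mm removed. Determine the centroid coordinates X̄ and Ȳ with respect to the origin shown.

X̄ = 55.11 mm, Ȳ = 40.10 mm

Part | A | x̄ᵢ | ȳᵢ | A·x̄ᵢ | A·ȳᵢ
plate | 8800.00 | 55.00 | 40.00 | 484000.00 | 352000.00
hole 1 | -414.00 | 68.50 | 28.00 | -28359.00 | -11592.00
hole 2 | -380.13 | 38.00 | 51.00 | -14445.04 | -19386.77
Σ | 8005.87 |  |  | 441195.96 | 321021.23
X̄ = 441195.96 / 8005.87 = 55.11 mm
Ȳ = 321021.23 / 8005.87 = 40.10 mm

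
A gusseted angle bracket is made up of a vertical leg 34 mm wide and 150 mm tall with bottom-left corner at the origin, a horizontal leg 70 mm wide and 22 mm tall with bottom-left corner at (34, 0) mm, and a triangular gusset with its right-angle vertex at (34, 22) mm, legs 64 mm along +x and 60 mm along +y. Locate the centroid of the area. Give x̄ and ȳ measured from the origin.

vertical leg: A = 34 × 150 = 5100.00, centroid at (17.00, 75.00).
horizontal leg: A = 70 × 22 = 1540.00, centroid at (69.00, 11.00).
gusset: A = ½·64·60 = 1920.00, centroid at (55.33, 42.00).
ΣA = 8560.00 mm²
ΣAx̄ = (5100.00)(17.00) + (1540.00)(69.00) + (1920.00)(55.33) = 299200.00 mm³
ΣAȳ = (5100.00)(75.00) + (1540.00)(11.00) + (1920.00)(42.00) = 480080.00 mm³
x̄ = 299200.00 / 8560.00 = 34.95 mm
ȳ = 480080.00 / 8560.00 = 56.08 mm

x̄ = 34.95 mm, ȳ = 56.08 mm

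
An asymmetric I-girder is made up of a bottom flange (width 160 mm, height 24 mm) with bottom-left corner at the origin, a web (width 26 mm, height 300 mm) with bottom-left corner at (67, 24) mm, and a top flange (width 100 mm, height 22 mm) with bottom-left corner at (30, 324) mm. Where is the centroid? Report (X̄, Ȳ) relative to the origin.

bottom flange: A = 160 × 24 = 3840.00, centroid at (80.00, 12.00).
web: A = 26 × 300 = 7800.00, centroid at (80.00, 174.00).
top flange: A = 100 × 22 = 2200.00, centroid at (80.00, 335.00).
ΣA = 13840.00 mm², ΣAX̄ = 1107200.00 mm³, ΣAȲ = 2140280.00 mm³.
X̄ = 1107200.00/13840.00 = 80.00 mm; Ȳ = 2140280.00/13840.00 = 154.64 mm.

X̄ = 80.00 mm, Ȳ = 154.64 mm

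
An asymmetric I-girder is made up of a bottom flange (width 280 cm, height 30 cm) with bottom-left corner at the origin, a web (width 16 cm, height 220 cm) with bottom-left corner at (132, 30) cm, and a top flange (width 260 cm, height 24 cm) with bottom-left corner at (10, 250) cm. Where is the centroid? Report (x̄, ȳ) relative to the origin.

Part | A | x̄ᵢ | ȳᵢ | A·x̄ᵢ | A·ȳᵢ
bottom flange | 8400.00 | 140.00 | 15.00 | 1176000.00 | 126000.00
web | 3520.00 | 140.00 | 140.00 | 492800.00 | 492800.00
top flange | 6240.00 | 140.00 | 262.00 | 873600.00 | 1634880.00
Σ | 18160.00 |  |  | 2542400.00 | 2253680.00
x̄ = 2542400.00 / 18160.00 = 140.00 cm
ȳ = 2253680.00 / 18160.00 = 124.10 cm

x̄ = 140.00 cm, ȳ = 124.10 cm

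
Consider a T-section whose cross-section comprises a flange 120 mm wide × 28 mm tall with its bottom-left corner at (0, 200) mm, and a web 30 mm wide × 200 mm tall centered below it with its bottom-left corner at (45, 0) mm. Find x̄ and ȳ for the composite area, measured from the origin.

web: A = 30 × 200 = 6000.00, centroid at (60.00, 100.00).
flange: A = 120 × 28 = 3360.00, centroid at (60.00, 214.00).
ΣA = 9360.00 mm²
ΣAx̄ = (6000.00)(60.00) + (3360.00)(60.00) = 561600.00 mm³
ΣAȳ = (6000.00)(100.00) + (3360.00)(214.00) = 1319040.00 mm³
x̄ = 561600.00 / 9360.00 = 60.00 mm
ȳ = 1319040.00 / 9360.00 = 140.92 mm

x̄ = 60.00 mm, ȳ = 140.92 mm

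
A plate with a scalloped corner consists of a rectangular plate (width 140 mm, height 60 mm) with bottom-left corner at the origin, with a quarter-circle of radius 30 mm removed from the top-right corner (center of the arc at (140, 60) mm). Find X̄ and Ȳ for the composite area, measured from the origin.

X̄ = 64.74 mm, Ȳ = 28.41 mm

plate: A = 140 × 60 = 8400.00, centroid at (70.00, 30.00).
removed quarter-circle: A = −¼π·30² = -706.86, centroid at (127.27, 47.27).
ΣA = 7693.14 mm²
ΣAX̄ = (8400.00)(70.00) + (-706.86)(127.27) = 498039.83 mm³
ΣAȲ = (8400.00)(30.00) + (-706.86)(47.27) = 218588.50 mm³
X̄ = 498039.83 / 7693.14 = 64.74 mm
Ȳ = 218588.50 / 7693.14 = 28.41 mm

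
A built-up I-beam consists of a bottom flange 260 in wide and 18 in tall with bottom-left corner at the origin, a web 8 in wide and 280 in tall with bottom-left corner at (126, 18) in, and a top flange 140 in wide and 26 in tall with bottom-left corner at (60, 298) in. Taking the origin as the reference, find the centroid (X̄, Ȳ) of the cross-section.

Part | A | x̄ᵢ | ȳᵢ | A·x̄ᵢ | A·ȳᵢ
bottom flange | 4680.00 | 130.00 | 9.00 | 608400.00 | 42120.00
web | 2240.00 | 130.00 | 158.00 | 291200.00 | 353920.00
top flange | 3640.00 | 130.00 | 311.00 | 473200.00 | 1132040.00
Σ | 10560.00 |  |  | 1372800.00 | 1528080.00
X̄ = 1372800.00 / 10560.00 = 130.00 in
Ȳ = 1528080.00 / 10560.00 = 144.70 in

X̄ = 130.00 in, Ȳ = 144.70 in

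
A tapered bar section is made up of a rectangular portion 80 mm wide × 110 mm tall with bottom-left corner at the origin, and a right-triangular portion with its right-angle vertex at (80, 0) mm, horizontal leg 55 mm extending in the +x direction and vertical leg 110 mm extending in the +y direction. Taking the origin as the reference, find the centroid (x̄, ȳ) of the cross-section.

x̄ = 54.92 mm, ȳ = 50.31 mm

Part | A | x̄ᵢ | ȳᵢ | A·x̄ᵢ | A·ȳᵢ
rectangular portion | 8800.00 | 40.00 | 55.00 | 352000.00 | 484000.00
triangular portion | 3025.00 | 98.33 | 36.67 | 297458.33 | 110916.67
Σ | 11825.00 |  |  | 649458.33 | 594916.67
x̄ = 649458.33 / 11825.00 = 54.92 mm
ȳ = 594916.67 / 11825.00 = 50.31 mm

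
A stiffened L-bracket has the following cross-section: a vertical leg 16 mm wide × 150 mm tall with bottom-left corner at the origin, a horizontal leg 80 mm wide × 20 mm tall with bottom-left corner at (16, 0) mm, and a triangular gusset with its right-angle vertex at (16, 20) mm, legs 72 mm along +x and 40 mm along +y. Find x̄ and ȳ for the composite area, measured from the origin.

x̄ = 30.59 mm, ȳ = 44.85 mm

vertical leg: A = 16 × 150 = 2400.00, centroid at (8.00, 75.00).
horizontal leg: A = 80 × 20 = 1600.00, centroid at (56.00, 10.00).
gusset: A = ½·72·40 = 1440.00, centroid at (40.00, 33.33).
ΣA = 5440.00 mm², ΣAx̄ = 166400.00 mm³, ΣAȳ = 244000.00 mm³.
x̄ = 166400.00/5440.00 = 30.59 mm; ȳ = 244000.00/5440.00 = 44.85 mm.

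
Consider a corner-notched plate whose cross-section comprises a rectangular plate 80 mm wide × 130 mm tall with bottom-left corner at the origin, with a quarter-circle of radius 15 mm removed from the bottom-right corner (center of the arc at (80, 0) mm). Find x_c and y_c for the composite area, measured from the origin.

x_c = 39.42 mm, y_c = 66.01 mm

plate: A = 80 × 130 = 10400.00, centroid at (40.00, 65.00).
removed quarter-circle: A = −¼π·15² = -176.71, centroid at (73.63, 6.37).
ΣA = 10223.29 mm², ΣAx_c = 402987.83 mm³, ΣAy_c = 674875.00 mm³.
x_c = 402987.83/10223.29 = 39.42 mm; y_c = 674875.00/10223.29 = 66.01 mm.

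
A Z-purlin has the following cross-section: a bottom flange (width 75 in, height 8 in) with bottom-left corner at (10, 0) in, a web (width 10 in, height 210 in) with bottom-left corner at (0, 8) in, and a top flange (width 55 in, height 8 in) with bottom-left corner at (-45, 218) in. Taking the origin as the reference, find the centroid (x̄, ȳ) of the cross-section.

bottom flange: A = 75 × 8 = 600.00, centroid at (47.50, 4.00).
web: A = 10 × 210 = 2100.00, centroid at (5.00, 113.00).
top flange: A = 55 × 8 = 440.00, centroid at (-17.50, 222.00).
ΣA = 3140.00 in²
ΣAx̄ = (600.00)(47.50) + (2100.00)(5.00) + (440.00)(-17.50) = 31300.00 in³
ΣAȳ = (600.00)(4.00) + (2100.00)(113.00) + (440.00)(222.00) = 337380.00 in³
x̄ = 31300.00 / 3140.00 = 9.97 in
ȳ = 337380.00 / 3140.00 = 107.45 in

x̄ = 9.97 in, ȳ = 107.45 in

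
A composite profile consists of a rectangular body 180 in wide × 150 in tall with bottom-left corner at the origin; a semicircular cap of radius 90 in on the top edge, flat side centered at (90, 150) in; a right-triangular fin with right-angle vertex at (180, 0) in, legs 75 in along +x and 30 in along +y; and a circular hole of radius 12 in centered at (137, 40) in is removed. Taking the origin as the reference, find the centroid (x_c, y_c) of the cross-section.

rectangular body: A = 180 × 150 = 27000.00, centroid at (90.00, 75.00).
semicircular top: A = ½π·90² = 12723.45, centroid at (90.00, 188.20).
triangular fin: A = ½·75·30 = 1125.00, centroid at (205.00, 10.00).
hole: A = −π·12² = -452.39, centroid at (137.00, 40.00).
ΣA = 40396.06 in²
ΣAx_c = (27000.00)(90.00) + (12723.45)(90.00) + (1125.00)(205.00) + (-452.39)(137.00) = 3743758.18 in³
ΣAy_c = (27000.00)(75.00) + (12723.45)(188.20) + (1125.00)(10.00) + (-452.39)(40.00) = 4412671.96 in³
x_c = 3743758.18 / 40396.06 = 92.68 in
y_c = 4412671.96 / 40396.06 = 109.24 in

x_c = 92.68 in, y_c = 109.24 in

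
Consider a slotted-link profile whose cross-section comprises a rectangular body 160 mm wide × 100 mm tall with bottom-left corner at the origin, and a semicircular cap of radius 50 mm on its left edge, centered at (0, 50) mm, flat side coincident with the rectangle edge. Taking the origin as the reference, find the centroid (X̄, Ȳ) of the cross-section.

X̄ = 60.05 mm, Ȳ = 50.00 mm

rectangular body: A = 160 × 100 = 16000.00, centroid at (80.00, 50.00).
semicircular end: A = ½π·50² = 3926.99, centroid at (-21.22, 50.00).
ΣA = 19926.99 mm², ΣAX̄ = 1196666.67 mm³, ΣAȲ = 996349.54 mm³.
X̄ = 1196666.67/19926.99 = 60.05 mm; Ȳ = 996349.54/19926.99 = 50.00 mm.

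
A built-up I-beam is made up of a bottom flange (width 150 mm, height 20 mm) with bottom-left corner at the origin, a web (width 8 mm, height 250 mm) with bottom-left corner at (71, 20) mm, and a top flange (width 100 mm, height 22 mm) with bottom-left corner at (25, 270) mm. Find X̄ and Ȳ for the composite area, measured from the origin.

X̄ = 75.00 mm, Ȳ = 130.31 mm

bottom flange: A = 150 × 20 = 3000.00, centroid at (75.00, 10.00).
web: A = 8 × 250 = 2000.00, centroid at (75.00, 145.00).
top flange: A = 100 × 22 = 2200.00, centroid at (75.00, 281.00).
ΣA = 7200.00 mm², ΣAX̄ = 540000.00 mm³, ΣAȲ = 938200.00 mm³.
X̄ = 540000.00/7200.00 = 75.00 mm; Ȳ = 938200.00/7200.00 = 130.31 mm.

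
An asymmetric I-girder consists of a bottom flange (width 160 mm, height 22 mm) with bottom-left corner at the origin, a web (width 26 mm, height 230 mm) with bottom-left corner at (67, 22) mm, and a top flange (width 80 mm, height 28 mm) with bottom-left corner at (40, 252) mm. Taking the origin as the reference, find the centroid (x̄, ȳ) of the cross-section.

x̄ = 80.00 mm, ȳ = 123.83 mm

Part | A | x̄ᵢ | ȳᵢ | A·x̄ᵢ | A·ȳᵢ
bottom flange | 3520.00 | 80.00 | 11.00 | 281600.00 | 38720.00
web | 5980.00 | 80.00 | 137.00 | 478400.00 | 819260.00
top flange | 2240.00 | 80.00 | 266.00 | 179200.00 | 595840.00
Σ | 11740.00 |  |  | 939200.00 | 1453820.00
x̄ = 939200.00 / 11740.00 = 80.00 mm
ȳ = 1453820.00 / 11740.00 = 123.83 mm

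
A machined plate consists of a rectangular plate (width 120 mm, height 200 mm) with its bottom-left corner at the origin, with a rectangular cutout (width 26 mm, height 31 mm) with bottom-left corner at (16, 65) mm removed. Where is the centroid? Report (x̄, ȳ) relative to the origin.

x̄ = 61.08 mm, ȳ = 100.68 mm

plate: A = 120 × 200 = 24000.00, centroid at (60.00, 100.00).
hole: A = −(26 × 31) = -806.00, centroid at (29.00, 80.50).
ΣA = 23194.00 mm²
ΣAx̄ = (24000.00)(60.00) + (-806.00)(29.00) = 1416626.00 mm³
ΣAȳ = (24000.00)(100.00) + (-806.00)(80.50) = 2335117.00 mm³
x̄ = 1416626.00 / 23194.00 = 61.08 mm
ȳ = 2335117.00 / 23194.00 = 100.68 mm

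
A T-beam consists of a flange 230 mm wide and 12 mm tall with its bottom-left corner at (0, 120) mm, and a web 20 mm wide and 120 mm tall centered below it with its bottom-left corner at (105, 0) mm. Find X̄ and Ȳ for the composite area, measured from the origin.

X̄ = 115.00 mm, Ȳ = 95.30 mm

web: A = 20 × 120 = 2400.00, centroid at (115.00, 60.00).
flange: A = 230 × 12 = 2760.00, centroid at (115.00, 126.00).
ΣA = 5160.00 mm²
ΣAX̄ = (2400.00)(115.00) + (2760.00)(115.00) = 593400.00 mm³
ΣAȲ = (2400.00)(60.00) + (2760.00)(126.00) = 491760.00 mm³
X̄ = 593400.00 / 5160.00 = 115.00 mm
Ȳ = 491760.00 / 5160.00 = 95.30 mm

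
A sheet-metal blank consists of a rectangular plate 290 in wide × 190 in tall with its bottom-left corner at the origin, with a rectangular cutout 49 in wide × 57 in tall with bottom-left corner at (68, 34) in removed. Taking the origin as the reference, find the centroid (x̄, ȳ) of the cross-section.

plate: A = 290 × 190 = 55100.00, centroid at (145.00, 95.00).
hole: A = −(49 × 57) = -2793.00, centroid at (92.50, 62.50).
ΣA = 52307.00 in²
ΣAx̄ = (55100.00)(145.00) + (-2793.00)(92.50) = 7731147.50 in³
ΣAȳ = (55100.00)(95.00) + (-2793.00)(62.50) = 5059937.50 in³
x̄ = 7731147.50 / 52307.00 = 147.80 in
ȳ = 5059937.50 / 52307.00 = 96.74 in

x̄ = 147.80 in, ȳ = 96.74 in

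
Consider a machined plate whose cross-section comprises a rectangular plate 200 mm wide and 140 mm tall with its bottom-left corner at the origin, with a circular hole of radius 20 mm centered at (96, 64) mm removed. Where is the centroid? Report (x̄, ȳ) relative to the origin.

plate: A = 200 × 140 = 28000.00, centroid at (100.00, 70.00).
hole: A = −π·20² = -1256.64, centroid at (96.00, 64.00).
ΣA = 26743.36 mm²
ΣAx̄ = (28000.00)(100.00) + (-1256.64)(96.00) = 2679362.84 mm³
ΣAȳ = (28000.00)(70.00) + (-1256.64)(64.00) = 1879575.23 mm³
x̄ = 2679362.84 / 26743.36 = 100.19 mm
ȳ = 1879575.23 / 26743.36 = 70.28 mm

x̄ = 100.19 mm, ȳ = 70.28 mm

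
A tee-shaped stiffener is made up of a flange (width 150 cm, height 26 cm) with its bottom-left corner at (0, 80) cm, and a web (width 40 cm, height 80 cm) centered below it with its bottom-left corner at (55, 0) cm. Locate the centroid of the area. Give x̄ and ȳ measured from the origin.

x̄ = 75.00 cm, ȳ = 69.11 cm

web: A = 40 × 80 = 3200.00, centroid at (75.00, 40.00).
flange: A = 150 × 26 = 3900.00, centroid at (75.00, 93.00).
ΣA = 7100.00 cm²
ΣAx̄ = (3200.00)(75.00) + (3900.00)(75.00) = 532500.00 cm³
ΣAȳ = (3200.00)(40.00) + (3900.00)(93.00) = 490700.00 cm³
x̄ = 532500.00 / 7100.00 = 75.00 cm
ȳ = 490700.00 / 7100.00 = 69.11 cm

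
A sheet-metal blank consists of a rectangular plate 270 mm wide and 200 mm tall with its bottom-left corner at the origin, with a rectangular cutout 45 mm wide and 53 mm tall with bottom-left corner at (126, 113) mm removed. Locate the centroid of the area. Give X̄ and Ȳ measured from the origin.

plate: A = 270 × 200 = 54000.00, centroid at (135.00, 100.00).
hole: A = −(45 × 53) = -2385.00, centroid at (148.50, 139.50).
ΣA = 51615.00 mm²
ΣAX̄ = (54000.00)(135.00) + (-2385.00)(148.50) = 6935827.50 mm³
ΣAȲ = (54000.00)(100.00) + (-2385.00)(139.50) = 5067292.50 mm³
X̄ = 6935827.50 / 51615.00 = 134.38 mm
Ȳ = 5067292.50 / 51615.00 = 98.17 mm

X̄ = 134.38 mm, Ȳ = 98.17 mm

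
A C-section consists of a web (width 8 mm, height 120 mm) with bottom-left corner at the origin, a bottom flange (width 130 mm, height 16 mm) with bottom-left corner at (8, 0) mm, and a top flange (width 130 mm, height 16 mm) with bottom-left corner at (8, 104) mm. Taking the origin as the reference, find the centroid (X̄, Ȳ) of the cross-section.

Part | A | x̄ᵢ | ȳᵢ | A·x̄ᵢ | A·ȳᵢ
web | 960.00 | 4.00 | 60.00 | 3840.00 | 57600.00
bottom flange | 2080.00 | 73.00 | 8.00 | 151840.00 | 16640.00
top flange | 2080.00 | 73.00 | 112.00 | 151840.00 | 232960.00
Σ | 5120.00 |  |  | 307520.00 | 307200.00
X̄ = 307520.00 / 5120.00 = 60.06 mm
Ȳ = 307200.00 / 5120.00 = 60.00 mm

X̄ = 60.06 mm, Ȳ = 60.00 mm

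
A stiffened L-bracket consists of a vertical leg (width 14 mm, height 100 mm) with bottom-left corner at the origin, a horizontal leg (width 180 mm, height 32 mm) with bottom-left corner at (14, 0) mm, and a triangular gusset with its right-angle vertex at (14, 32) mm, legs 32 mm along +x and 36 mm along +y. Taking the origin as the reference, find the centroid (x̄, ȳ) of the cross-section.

vertical leg: A = 14 × 100 = 1400.00, centroid at (7.00, 50.00).
horizontal leg: A = 180 × 32 = 5760.00, centroid at (104.00, 16.00).
gusset: A = ½·32·36 = 576.00, centroid at (24.67, 44.00).
ΣA = 7736.00 mm², ΣAx̄ = 623048.00 mm³, ΣAȳ = 187504.00 mm³.
x̄ = 623048.00/7736.00 = 80.54 mm; ȳ = 187504.00/7736.00 = 24.24 mm.

x̄ = 80.54 mm, ȳ = 24.24 mm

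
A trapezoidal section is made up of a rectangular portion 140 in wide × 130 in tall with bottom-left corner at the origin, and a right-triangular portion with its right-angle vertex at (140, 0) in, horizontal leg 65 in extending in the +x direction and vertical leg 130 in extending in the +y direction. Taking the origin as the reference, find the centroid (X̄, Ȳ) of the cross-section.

X̄ = 87.27 in, Ȳ = 60.92 in

rectangular portion: A = 140 × 130 = 18200.00, centroid at (70.00, 65.00).
triangular portion: A = ½·65·130 = 4225.00, centroid at (161.67, 43.33).
ΣA = 22425.00 in²
ΣAX̄ = (18200.00)(70.00) + (4225.00)(161.67) = 1957041.67 in³
ΣAȲ = (18200.00)(65.00) + (4225.00)(43.33) = 1366083.33 in³
X̄ = 1957041.67 / 22425.00 = 87.27 in
Ȳ = 1366083.33 / 22425.00 = 60.92 in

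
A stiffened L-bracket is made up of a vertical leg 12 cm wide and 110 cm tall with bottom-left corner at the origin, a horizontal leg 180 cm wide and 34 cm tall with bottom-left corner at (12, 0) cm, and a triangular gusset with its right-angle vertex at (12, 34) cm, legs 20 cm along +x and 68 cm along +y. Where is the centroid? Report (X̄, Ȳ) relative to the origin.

Part | A | x̄ᵢ | ȳᵢ | A·x̄ᵢ | A·ȳᵢ
vertical leg | 1320.00 | 6.00 | 55.00 | 7920.00 | 72600.00
horizontal leg | 6120.00 | 102.00 | 17.00 | 624240.00 | 104040.00
gusset | 680.00 | 18.67 | 56.67 | 12693.33 | 38533.33
Σ | 8120.00 |  |  | 644853.33 | 215173.33
X̄ = 644853.33 / 8120.00 = 79.42 cm
Ȳ = 215173.33 / 8120.00 = 26.50 cm

X̄ = 79.42 cm, Ȳ = 26.50 cm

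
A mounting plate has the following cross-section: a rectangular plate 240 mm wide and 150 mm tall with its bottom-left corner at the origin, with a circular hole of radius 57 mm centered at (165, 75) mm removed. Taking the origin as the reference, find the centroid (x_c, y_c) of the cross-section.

x_c = 102.19 mm, y_c = 75.00 mm

plate: A = 240 × 150 = 36000.00, centroid at (120.00, 75.00).
hole: A = −π·57² = -10207.03, centroid at (165.00, 75.00).
ΣA = 25792.97 mm², ΣAx_c = 2635839.30 mm³, ΣAy_c = 1934472.41 mm³.
x_c = 2635839.30/25792.97 = 102.19 mm; y_c = 1934472.41/25792.97 = 75.00 mm.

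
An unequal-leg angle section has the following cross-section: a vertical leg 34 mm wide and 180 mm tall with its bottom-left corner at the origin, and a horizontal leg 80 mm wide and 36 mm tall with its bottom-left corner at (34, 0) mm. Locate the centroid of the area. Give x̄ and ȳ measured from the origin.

vertical leg: A = 34 × 180 = 6120.00, centroid at (17.00, 90.00).
horizontal leg: A = 80 × 36 = 2880.00, centroid at (74.00, 18.00).
ΣA = 9000.00 mm²
ΣAx̄ = (6120.00)(17.00) + (2880.00)(74.00) = 317160.00 mm³
ΣAȳ = (6120.00)(90.00) + (2880.00)(18.00) = 602640.00 mm³
x̄ = 317160.00 / 9000.00 = 35.24 mm
ȳ = 602640.00 / 9000.00 = 66.96 mm

x̄ = 35.24 mm, ȳ = 66.96 mm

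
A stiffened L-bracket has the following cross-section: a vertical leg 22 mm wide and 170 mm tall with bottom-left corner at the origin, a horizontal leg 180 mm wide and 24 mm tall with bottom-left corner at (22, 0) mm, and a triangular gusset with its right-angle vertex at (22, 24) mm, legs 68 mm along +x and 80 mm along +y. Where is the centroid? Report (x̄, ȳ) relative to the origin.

vertical leg: A = 22 × 170 = 3740.00, centroid at (11.00, 85.00).
horizontal leg: A = 180 × 24 = 4320.00, centroid at (112.00, 12.00).
gusset: A = ½·68·80 = 2720.00, centroid at (44.67, 50.67).
ΣA = 10780.00 mm²
ΣAx̄ = (3740.00)(11.00) + (4320.00)(112.00) + (2720.00)(44.67) = 646473.33 mm³
ΣAȳ = (3740.00)(85.00) + (4320.00)(12.00) + (2720.00)(50.67) = 507553.33 mm³
x̄ = 646473.33 / 10780.00 = 59.97 mm
ȳ = 507553.33 / 10780.00 = 47.08 mm

x̄ = 59.97 mm, ȳ = 47.08 mm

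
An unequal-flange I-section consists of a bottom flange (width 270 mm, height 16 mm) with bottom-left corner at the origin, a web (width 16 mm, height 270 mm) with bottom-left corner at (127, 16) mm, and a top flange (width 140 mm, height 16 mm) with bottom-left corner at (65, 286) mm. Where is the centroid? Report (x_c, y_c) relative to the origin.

bottom flange: A = 270 × 16 = 4320.00, centroid at (135.00, 8.00).
web: A = 16 × 270 = 4320.00, centroid at (135.00, 151.00).
top flange: A = 140 × 16 = 2240.00, centroid at (135.00, 294.00).
ΣA = 10880.00 mm², ΣAx_c = 1468800.00 mm³, ΣAy_c = 1345440.00 mm³.
x_c = 1468800.00/10880.00 = 135.00 mm; y_c = 1345440.00/10880.00 = 123.66 mm.

x_c = 135.00 mm, y_c = 123.66 mm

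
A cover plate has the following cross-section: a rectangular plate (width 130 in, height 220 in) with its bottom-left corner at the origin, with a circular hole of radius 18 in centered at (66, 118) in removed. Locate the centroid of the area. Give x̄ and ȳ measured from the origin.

Part | A | x̄ᵢ | ȳᵢ | A·x̄ᵢ | A·ȳᵢ
plate | 28600.00 | 65.00 | 110.00 | 1859000.00 | 3146000.00
hole | -1017.88 | 66.00 | 118.00 | -67179.82 | -120109.37
Σ | 27582.12 |  |  | 1791820.18 | 3025890.63
x̄ = 1791820.18 / 27582.12 = 64.96 in
ȳ = 3025890.63 / 27582.12 = 109.70 in

x̄ = 64.96 in, ȳ = 109.70 in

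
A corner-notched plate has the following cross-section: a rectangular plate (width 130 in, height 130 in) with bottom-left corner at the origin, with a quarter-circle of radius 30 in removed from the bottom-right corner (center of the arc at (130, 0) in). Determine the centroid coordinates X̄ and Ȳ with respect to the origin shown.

Part | A | x̄ᵢ | ȳᵢ | A·x̄ᵢ | A·ȳᵢ
plate | 16900.00 | 65.00 | 65.00 | 1098500.00 | 1098500.00
removed quarter-circle | -706.86 | 117.27 | 12.73 | -82891.59 | -9000.00
Σ | 16193.14 |  |  | 1015608.41 | 1089500.00
X̄ = 1015608.41 / 16193.14 = 62.72 in
Ȳ = 1089500.00 / 16193.14 = 67.28 in

X̄ = 62.72 in, Ȳ = 67.28 in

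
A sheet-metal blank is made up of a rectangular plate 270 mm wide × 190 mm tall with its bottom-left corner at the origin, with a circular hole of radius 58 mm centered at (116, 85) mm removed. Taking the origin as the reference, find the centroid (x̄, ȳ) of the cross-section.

plate: A = 270 × 190 = 51300.00, centroid at (135.00, 95.00).
hole: A = −π·58² = -10568.32, centroid at (116.00, 85.00).
ΣA = 40731.68 mm², ΣAx̄ = 5699575.15 mm³, ΣAȳ = 3975193.00 mm³.
x̄ = 5699575.15/40731.68 = 139.93 mm; ȳ = 3975193.00/40731.68 = 97.59 mm.

x̄ = 139.93 mm, ȳ = 97.59 mm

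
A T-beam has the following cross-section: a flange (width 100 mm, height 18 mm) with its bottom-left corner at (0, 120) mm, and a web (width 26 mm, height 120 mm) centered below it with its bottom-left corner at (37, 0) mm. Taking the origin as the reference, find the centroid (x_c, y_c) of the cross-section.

web: A = 26 × 120 = 3120.00, centroid at (50.00, 60.00).
flange: A = 100 × 18 = 1800.00, centroid at (50.00, 129.00).
ΣA = 4920.00 mm², ΣAx_c = 246000.00 mm³, ΣAy_c = 419400.00 mm³.
x_c = 246000.00/4920.00 = 50.00 mm; y_c = 419400.00/4920.00 = 85.24 mm.

x_c = 50.00 mm, y_c = 85.24 mm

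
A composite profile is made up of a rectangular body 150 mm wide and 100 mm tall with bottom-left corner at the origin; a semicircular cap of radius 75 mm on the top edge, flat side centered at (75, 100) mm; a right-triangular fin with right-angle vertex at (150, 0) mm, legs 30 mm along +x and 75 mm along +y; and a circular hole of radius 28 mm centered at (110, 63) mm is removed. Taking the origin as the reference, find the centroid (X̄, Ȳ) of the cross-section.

X̄ = 75.42 mm, Ȳ = 79.46 mm

rectangular body: A = 150 × 100 = 15000.00, centroid at (75.00, 50.00).
semicircular top: A = ½π·75² = 8835.73, centroid at (75.00, 131.83).
triangular fin: A = ½·30·75 = 1125.00, centroid at (160.00, 25.00).
hole: A = −π·28² = -2463.01, centroid at (110.00, 63.00).
ΣA = 22497.72 mm²
ΣAX̄ = (15000.00)(75.00) + (8835.73)(75.00) + (1125.00)(160.00) + (-2463.01)(110.00) = 1696748.75 mm³
ΣAȲ = (15000.00)(50.00) + (8835.73)(131.83) + (1125.00)(25.00) + (-2463.01)(63.00) = 1787778.39 mm³
X̄ = 1696748.75 / 22497.72 = 75.42 mm
Ȳ = 1787778.39 / 22497.72 = 79.46 mm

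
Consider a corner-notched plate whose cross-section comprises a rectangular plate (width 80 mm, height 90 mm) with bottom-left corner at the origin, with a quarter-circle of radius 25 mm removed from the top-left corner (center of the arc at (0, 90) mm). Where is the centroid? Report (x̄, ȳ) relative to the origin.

x̄ = 42.15 mm, ȳ = 42.48 mm

plate: A = 80 × 90 = 7200.00, centroid at (40.00, 45.00).
removed quarter-circle: A = −¼π·25² = -490.87, centroid at (10.61, 79.39).
ΣA = 6709.13 mm²
ΣAx̄ = (7200.00)(40.00) + (-490.87)(10.61) = 282791.67 mm³
ΣAȳ = (7200.00)(45.00) + (-490.87)(79.39) = 285029.69 mm³
x̄ = 282791.67 / 6709.13 = 42.15 mm
ȳ = 285029.69 / 6709.13 = 42.48 mm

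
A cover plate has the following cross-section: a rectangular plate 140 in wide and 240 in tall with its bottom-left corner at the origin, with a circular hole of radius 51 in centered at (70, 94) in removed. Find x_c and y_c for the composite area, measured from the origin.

x_c = 70.00 in, y_c = 128.35 in

plate: A = 140 × 240 = 33600.00, centroid at (70.00, 120.00).
hole: A = −π·51² = -8171.28, centroid at (70.00, 94.00).
ΣA = 25428.72 in²
ΣAx_c = (33600.00)(70.00) + (-8171.28)(70.00) = 1780010.23 in³
ΣAy_c = (33600.00)(120.00) + (-8171.28)(94.00) = 3263899.45 in³
x_c = 1780010.23 / 25428.72 = 70.00 in
y_c = 3263899.45 / 25428.72 = 128.35 in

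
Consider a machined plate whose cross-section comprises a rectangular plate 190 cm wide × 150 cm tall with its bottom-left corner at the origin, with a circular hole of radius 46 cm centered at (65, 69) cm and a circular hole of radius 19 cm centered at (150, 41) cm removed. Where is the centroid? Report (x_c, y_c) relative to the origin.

x_c = 101.62 cm, y_c = 78.79 cm

plate: A = 190 × 150 = 28500.00, centroid at (95.00, 75.00).
hole 1: A = −π·46² = -6647.61, centroid at (65.00, 69.00).
hole 2: A = −π·19² = -1134.11, centroid at (150.00, 41.00).
ΣA = 20718.27 cm²
ΣAx_c = (28500.00)(95.00) + (-6647.61)(65.00) + (-1134.11)(150.00) = 2105288.10 cm³
ΣAy_c = (28500.00)(75.00) + (-6647.61)(69.00) + (-1134.11)(41.00) = 1632316.19 cm³
x_c = 2105288.10 / 20718.27 = 101.62 cm
y_c = 1632316.19 / 20718.27 = 78.79 cm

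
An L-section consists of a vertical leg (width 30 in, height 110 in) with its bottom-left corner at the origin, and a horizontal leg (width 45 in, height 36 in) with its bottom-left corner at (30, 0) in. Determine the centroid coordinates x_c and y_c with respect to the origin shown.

x_c = 27.35 in, y_c = 42.82 in

vertical leg: A = 30 × 110 = 3300.00, centroid at (15.00, 55.00).
horizontal leg: A = 45 × 36 = 1620.00, centroid at (52.50, 18.00).
ΣA = 4920.00 in², ΣAx_c = 134550.00 in³, ΣAy_c = 210660.00 in³.
x_c = 134550.00/4920.00 = 27.35 in; y_c = 210660.00/4920.00 = 42.82 in.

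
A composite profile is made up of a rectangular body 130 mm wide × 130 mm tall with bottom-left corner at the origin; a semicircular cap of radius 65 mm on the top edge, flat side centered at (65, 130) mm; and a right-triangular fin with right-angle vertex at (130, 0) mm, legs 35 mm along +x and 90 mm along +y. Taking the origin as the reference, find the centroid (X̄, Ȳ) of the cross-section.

rectangular body: A = 130 × 130 = 16900.00, centroid at (65.00, 65.00).
semicircular top: A = ½π·65² = 6636.61, centroid at (65.00, 157.59).
triangular fin: A = ½·35·90 = 1575.00, centroid at (141.67, 30.00).
ΣA = 25111.61 mm², ΣAX̄ = 1753004.94 mm³, ΣAȲ = 2191593.22 mm³.
X̄ = 1753004.94/25111.61 = 69.81 mm; Ȳ = 2191593.22/25111.61 = 87.27 mm.

X̄ = 69.81 mm, Ȳ = 87.27 mm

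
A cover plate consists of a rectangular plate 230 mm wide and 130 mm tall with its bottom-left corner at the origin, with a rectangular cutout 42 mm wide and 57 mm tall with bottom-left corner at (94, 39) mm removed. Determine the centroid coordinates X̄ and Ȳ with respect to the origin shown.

X̄ = 115.00 mm, Ȳ = 64.78 mm

Part | A | x̄ᵢ | ȳᵢ | A·x̄ᵢ | A·ȳᵢ
plate | 29900.00 | 115.00 | 65.00 | 3438500.00 | 1943500.00
hole | -2394.00 | 115.00 | 67.50 | -275310.00 | -161595.00
Σ | 27506.00 |  |  | 3163190.00 | 1781905.00
X̄ = 3163190.00 / 27506.00 = 115.00 mm
Ȳ = 1781905.00 / 27506.00 = 64.78 mm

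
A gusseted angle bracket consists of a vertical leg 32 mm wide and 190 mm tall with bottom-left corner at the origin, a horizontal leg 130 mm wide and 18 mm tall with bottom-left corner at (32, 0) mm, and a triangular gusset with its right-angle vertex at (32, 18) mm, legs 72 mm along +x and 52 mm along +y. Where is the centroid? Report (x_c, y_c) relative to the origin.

x_c = 41.69 mm, y_c = 64.59 mm

vertical leg: A = 32 × 190 = 6080.00, centroid at (16.00, 95.00).
horizontal leg: A = 130 × 18 = 2340.00, centroid at (97.00, 9.00).
gusset: A = ½·72·52 = 1872.00, centroid at (56.00, 35.33).
ΣA = 10292.00 mm²
ΣAx_c = (6080.00)(16.00) + (2340.00)(97.00) + (1872.00)(56.00) = 429092.00 mm³
ΣAy_c = (6080.00)(95.00) + (2340.00)(9.00) + (1872.00)(35.33) = 664804.00 mm³
x_c = 429092.00 / 10292.00 = 41.69 mm
y_c = 664804.00 / 10292.00 = 64.59 mm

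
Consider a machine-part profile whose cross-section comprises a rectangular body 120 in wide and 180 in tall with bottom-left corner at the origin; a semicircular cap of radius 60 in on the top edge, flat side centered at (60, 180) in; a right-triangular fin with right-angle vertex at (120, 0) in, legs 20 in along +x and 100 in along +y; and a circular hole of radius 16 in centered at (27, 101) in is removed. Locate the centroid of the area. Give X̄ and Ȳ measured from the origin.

rectangular body: A = 120 × 180 = 21600.00, centroid at (60.00, 90.00).
semicircular top: A = ½π·60² = 5654.87, centroid at (60.00, 205.46).
triangular fin: A = ½·20·100 = 1000.00, centroid at (126.67, 33.33).
hole: A = −π·16² = -804.25, centroid at (27.00, 101.00).
ΣA = 27450.62 in²
ΣAX̄ = (21600.00)(60.00) + (5654.87)(60.00) + (1000.00)(126.67) + (-804.25)(27.00) = 1740243.98 in³
ΣAȲ = (21600.00)(90.00) + (5654.87)(205.46) + (1000.00)(33.33) + (-804.25)(101.00) = 3057980.33 in³
X̄ = 1740243.98 / 27450.62 = 63.40 in
Ȳ = 3057980.33 / 27450.62 = 111.40 in

X̄ = 63.40 in, Ȳ = 111.40 in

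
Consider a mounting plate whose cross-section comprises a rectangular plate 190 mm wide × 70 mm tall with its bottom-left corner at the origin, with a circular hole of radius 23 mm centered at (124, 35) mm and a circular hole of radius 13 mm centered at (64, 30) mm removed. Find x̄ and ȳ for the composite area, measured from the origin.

x̄ = 92.14 mm, ȳ = 35.24 mm

plate: A = 190 × 70 = 13300.00, centroid at (95.00, 35.00).
hole 1: A = −π·23² = -1661.90, centroid at (124.00, 35.00).
hole 2: A = −π·13² = -530.93, centroid at (64.00, 30.00).
ΣA = 11107.17 mm², ΣAx̄ = 1023444.62 mm³, ΣAȳ = 391405.54 mm³.
x̄ = 1023444.62/11107.17 = 92.14 mm; ȳ = 391405.54/11107.17 = 35.24 mm.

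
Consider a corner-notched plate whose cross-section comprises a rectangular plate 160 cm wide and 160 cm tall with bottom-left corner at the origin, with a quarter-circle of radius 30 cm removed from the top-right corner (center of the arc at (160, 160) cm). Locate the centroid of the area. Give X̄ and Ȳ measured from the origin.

plate: A = 160 × 160 = 25600.00, centroid at (80.00, 80.00).
removed quarter-circle: A = −¼π·30² = -706.86, centroid at (147.27, 147.27).
ΣA = 24893.14 cm², ΣAX̄ = 1943902.66 cm³, ΣAȲ = 1943902.66 cm³.
X̄ = 1943902.66/24893.14 = 78.09 cm; Ȳ = 1943902.66/24893.14 = 78.09 cm.

X̄ = 78.09 cm, Ȳ = 78.09 cm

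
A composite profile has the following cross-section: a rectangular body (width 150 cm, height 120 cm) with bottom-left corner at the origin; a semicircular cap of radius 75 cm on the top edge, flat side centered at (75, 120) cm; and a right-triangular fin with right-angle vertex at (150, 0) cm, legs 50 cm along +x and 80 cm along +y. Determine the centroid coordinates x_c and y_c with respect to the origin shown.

Part | A | x̄ᵢ | ȳᵢ | A·x̄ᵢ | A·ȳᵢ
rectangular body | 18000.00 | 75.00 | 60.00 | 1350000.00 | 1080000.00
semicircular top | 8835.73 | 75.00 | 151.83 | 662679.70 | 1341537.52
triangular fin | 2000.00 | 166.67 | 26.67 | 333333.33 | 53333.33
Σ | 28835.73 |  |  | 2346013.03 | 2474870.85
x_c = 2346013.03 / 28835.73 = 81.36 cm
y_c = 2474870.85 / 28835.73 = 85.83 cm

x_c = 81.36 cm, y_c = 85.83 cm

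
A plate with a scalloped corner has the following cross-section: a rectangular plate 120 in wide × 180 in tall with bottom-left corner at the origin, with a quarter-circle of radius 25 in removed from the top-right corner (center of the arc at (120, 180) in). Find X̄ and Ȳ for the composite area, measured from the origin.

plate: A = 120 × 180 = 21600.00, centroid at (60.00, 90.00).
removed quarter-circle: A = −¼π·25² = -490.87, centroid at (109.39, 169.39).
ΣA = 21109.13 in², ΣAX̄ = 1242303.47 in³, ΣAȲ = 1860851.04 in³.
X̄ = 1242303.47/21109.13 = 58.85 in; Ȳ = 1860851.04/21109.13 = 88.15 in.

X̄ = 58.85 in, Ȳ = 88.15 in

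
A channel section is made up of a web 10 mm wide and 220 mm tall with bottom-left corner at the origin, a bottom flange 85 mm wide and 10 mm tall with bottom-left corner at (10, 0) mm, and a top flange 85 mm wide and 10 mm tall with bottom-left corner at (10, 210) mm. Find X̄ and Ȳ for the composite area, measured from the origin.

X̄ = 25.71 mm, Ȳ = 110.00 mm

web: A = 10 × 220 = 2200.00, centroid at (5.00, 110.00).
bottom flange: A = 85 × 10 = 850.00, centroid at (52.50, 5.00).
top flange: A = 85 × 10 = 850.00, centroid at (52.50, 215.00).
ΣA = 3900.00 mm², ΣAX̄ = 100250.00 mm³, ΣAȲ = 429000.00 mm³.
X̄ = 100250.00/3900.00 = 25.71 mm; Ȳ = 429000.00/3900.00 = 110.00 mm.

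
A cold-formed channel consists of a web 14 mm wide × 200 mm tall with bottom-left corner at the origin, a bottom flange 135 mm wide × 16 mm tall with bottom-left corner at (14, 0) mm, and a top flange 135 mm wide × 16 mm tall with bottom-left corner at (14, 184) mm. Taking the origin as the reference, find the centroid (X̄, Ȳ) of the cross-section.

X̄ = 52.20 mm, Ȳ = 100.00 mm

Part | A | x̄ᵢ | ȳᵢ | A·x̄ᵢ | A·ȳᵢ
web | 2800.00 | 7.00 | 100.00 | 19600.00 | 280000.00
bottom flange | 2160.00 | 81.50 | 8.00 | 176040.00 | 17280.00
top flange | 2160.00 | 81.50 | 192.00 | 176040.00 | 414720.00
Σ | 7120.00 |  |  | 371680.00 | 712000.00
X̄ = 371680.00 / 7120.00 = 52.20 mm
Ȳ = 712000.00 / 7120.00 = 100.00 mm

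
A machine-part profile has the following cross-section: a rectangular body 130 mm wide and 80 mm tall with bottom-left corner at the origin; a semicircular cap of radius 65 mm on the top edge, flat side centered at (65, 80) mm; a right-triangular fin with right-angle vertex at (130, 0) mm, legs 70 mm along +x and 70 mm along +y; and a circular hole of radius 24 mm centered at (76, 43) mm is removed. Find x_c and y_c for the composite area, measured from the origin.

x_c = 76.12 mm, y_c = 62.76 mm

rectangular body: A = 130 × 80 = 10400.00, centroid at (65.00, 40.00).
semicircular top: A = ½π·65² = 6636.61, centroid at (65.00, 107.59).
triangular fin: A = ½·70·70 = 2450.00, centroid at (153.33, 23.33).
hole: A = −π·24² = -1809.56, centroid at (76.00, 43.00).
ΣA = 17677.06 mm²
ΣAx_c = (10400.00)(65.00) + (6636.61)(65.00) + (2450.00)(153.33) + (-1809.56)(76.00) = 1345520.25 mm³
ΣAy_c = (10400.00)(40.00) + (6636.61)(107.59) + (2450.00)(23.33) + (-1809.56)(43.00) = 1109368.19 mm³
x_c = 1345520.25 / 17677.06 = 76.12 mm
y_c = 1109368.19 / 17677.06 = 62.76 mm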